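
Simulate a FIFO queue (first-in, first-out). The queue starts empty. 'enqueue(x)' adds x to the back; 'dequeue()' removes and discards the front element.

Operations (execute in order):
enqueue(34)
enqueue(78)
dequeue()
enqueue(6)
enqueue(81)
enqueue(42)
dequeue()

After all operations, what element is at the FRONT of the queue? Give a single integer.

Answer: 6

Derivation:
enqueue(34): queue = [34]
enqueue(78): queue = [34, 78]
dequeue(): queue = [78]
enqueue(6): queue = [78, 6]
enqueue(81): queue = [78, 6, 81]
enqueue(42): queue = [78, 6, 81, 42]
dequeue(): queue = [6, 81, 42]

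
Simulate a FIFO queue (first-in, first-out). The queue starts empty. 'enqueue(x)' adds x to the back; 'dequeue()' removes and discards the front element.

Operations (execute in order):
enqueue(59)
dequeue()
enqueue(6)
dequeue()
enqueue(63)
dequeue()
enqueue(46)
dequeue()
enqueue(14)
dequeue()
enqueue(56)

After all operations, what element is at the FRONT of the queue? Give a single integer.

Answer: 56

Derivation:
enqueue(59): queue = [59]
dequeue(): queue = []
enqueue(6): queue = [6]
dequeue(): queue = []
enqueue(63): queue = [63]
dequeue(): queue = []
enqueue(46): queue = [46]
dequeue(): queue = []
enqueue(14): queue = [14]
dequeue(): queue = []
enqueue(56): queue = [56]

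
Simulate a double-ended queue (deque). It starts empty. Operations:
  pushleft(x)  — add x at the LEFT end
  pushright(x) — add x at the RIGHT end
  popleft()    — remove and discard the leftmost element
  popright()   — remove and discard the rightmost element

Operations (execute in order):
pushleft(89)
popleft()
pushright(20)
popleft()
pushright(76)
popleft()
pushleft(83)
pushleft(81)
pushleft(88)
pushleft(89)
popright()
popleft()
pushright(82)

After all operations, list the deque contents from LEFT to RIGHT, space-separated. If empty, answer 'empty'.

pushleft(89): [89]
popleft(): []
pushright(20): [20]
popleft(): []
pushright(76): [76]
popleft(): []
pushleft(83): [83]
pushleft(81): [81, 83]
pushleft(88): [88, 81, 83]
pushleft(89): [89, 88, 81, 83]
popright(): [89, 88, 81]
popleft(): [88, 81]
pushright(82): [88, 81, 82]

Answer: 88 81 82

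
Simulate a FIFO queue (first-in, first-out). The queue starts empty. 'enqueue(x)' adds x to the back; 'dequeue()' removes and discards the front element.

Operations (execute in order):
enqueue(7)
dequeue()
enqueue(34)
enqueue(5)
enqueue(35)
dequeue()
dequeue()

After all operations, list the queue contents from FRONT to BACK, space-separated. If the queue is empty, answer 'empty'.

Answer: 35

Derivation:
enqueue(7): [7]
dequeue(): []
enqueue(34): [34]
enqueue(5): [34, 5]
enqueue(35): [34, 5, 35]
dequeue(): [5, 35]
dequeue(): [35]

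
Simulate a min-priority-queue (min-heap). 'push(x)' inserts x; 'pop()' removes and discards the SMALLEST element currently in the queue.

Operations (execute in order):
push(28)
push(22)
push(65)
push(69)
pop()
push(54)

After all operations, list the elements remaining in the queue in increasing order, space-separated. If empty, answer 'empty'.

Answer: 28 54 65 69

Derivation:
push(28): heap contents = [28]
push(22): heap contents = [22, 28]
push(65): heap contents = [22, 28, 65]
push(69): heap contents = [22, 28, 65, 69]
pop() → 22: heap contents = [28, 65, 69]
push(54): heap contents = [28, 54, 65, 69]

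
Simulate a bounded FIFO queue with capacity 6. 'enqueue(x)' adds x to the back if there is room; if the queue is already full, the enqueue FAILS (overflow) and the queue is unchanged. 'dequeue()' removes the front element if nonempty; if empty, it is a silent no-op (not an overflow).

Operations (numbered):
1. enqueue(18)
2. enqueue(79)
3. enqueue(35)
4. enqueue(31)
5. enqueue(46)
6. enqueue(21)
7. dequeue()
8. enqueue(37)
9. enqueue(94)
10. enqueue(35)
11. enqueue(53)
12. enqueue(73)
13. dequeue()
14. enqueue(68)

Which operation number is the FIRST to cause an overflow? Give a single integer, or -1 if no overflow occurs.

Answer: 9

Derivation:
1. enqueue(18): size=1
2. enqueue(79): size=2
3. enqueue(35): size=3
4. enqueue(31): size=4
5. enqueue(46): size=5
6. enqueue(21): size=6
7. dequeue(): size=5
8. enqueue(37): size=6
9. enqueue(94): size=6=cap → OVERFLOW (fail)
10. enqueue(35): size=6=cap → OVERFLOW (fail)
11. enqueue(53): size=6=cap → OVERFLOW (fail)
12. enqueue(73): size=6=cap → OVERFLOW (fail)
13. dequeue(): size=5
14. enqueue(68): size=6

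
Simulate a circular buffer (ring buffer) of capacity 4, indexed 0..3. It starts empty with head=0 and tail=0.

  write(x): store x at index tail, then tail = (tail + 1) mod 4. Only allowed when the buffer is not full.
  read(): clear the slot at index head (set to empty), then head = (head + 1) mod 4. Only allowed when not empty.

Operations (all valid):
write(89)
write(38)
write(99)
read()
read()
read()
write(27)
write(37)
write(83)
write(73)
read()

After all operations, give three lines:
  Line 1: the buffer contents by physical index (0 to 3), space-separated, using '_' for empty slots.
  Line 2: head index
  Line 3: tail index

Answer: 37 83 73 _
0
3

Derivation:
write(89): buf=[89 _ _ _], head=0, tail=1, size=1
write(38): buf=[89 38 _ _], head=0, tail=2, size=2
write(99): buf=[89 38 99 _], head=0, tail=3, size=3
read(): buf=[_ 38 99 _], head=1, tail=3, size=2
read(): buf=[_ _ 99 _], head=2, tail=3, size=1
read(): buf=[_ _ _ _], head=3, tail=3, size=0
write(27): buf=[_ _ _ 27], head=3, tail=0, size=1
write(37): buf=[37 _ _ 27], head=3, tail=1, size=2
write(83): buf=[37 83 _ 27], head=3, tail=2, size=3
write(73): buf=[37 83 73 27], head=3, tail=3, size=4
read(): buf=[37 83 73 _], head=0, tail=3, size=3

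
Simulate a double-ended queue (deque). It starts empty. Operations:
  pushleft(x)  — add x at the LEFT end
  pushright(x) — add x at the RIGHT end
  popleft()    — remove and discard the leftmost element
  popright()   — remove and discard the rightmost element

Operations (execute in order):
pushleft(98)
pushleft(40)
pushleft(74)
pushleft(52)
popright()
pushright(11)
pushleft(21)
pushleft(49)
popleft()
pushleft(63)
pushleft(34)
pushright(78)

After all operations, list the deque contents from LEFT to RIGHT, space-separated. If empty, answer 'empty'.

Answer: 34 63 21 52 74 40 11 78

Derivation:
pushleft(98): [98]
pushleft(40): [40, 98]
pushleft(74): [74, 40, 98]
pushleft(52): [52, 74, 40, 98]
popright(): [52, 74, 40]
pushright(11): [52, 74, 40, 11]
pushleft(21): [21, 52, 74, 40, 11]
pushleft(49): [49, 21, 52, 74, 40, 11]
popleft(): [21, 52, 74, 40, 11]
pushleft(63): [63, 21, 52, 74, 40, 11]
pushleft(34): [34, 63, 21, 52, 74, 40, 11]
pushright(78): [34, 63, 21, 52, 74, 40, 11, 78]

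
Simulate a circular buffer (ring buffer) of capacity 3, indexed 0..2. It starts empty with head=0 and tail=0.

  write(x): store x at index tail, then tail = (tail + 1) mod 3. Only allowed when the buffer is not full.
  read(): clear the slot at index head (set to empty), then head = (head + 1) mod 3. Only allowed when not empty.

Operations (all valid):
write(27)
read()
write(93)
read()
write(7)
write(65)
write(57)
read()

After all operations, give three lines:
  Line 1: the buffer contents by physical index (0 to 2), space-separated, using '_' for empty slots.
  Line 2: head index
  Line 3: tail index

write(27): buf=[27 _ _], head=0, tail=1, size=1
read(): buf=[_ _ _], head=1, tail=1, size=0
write(93): buf=[_ 93 _], head=1, tail=2, size=1
read(): buf=[_ _ _], head=2, tail=2, size=0
write(7): buf=[_ _ 7], head=2, tail=0, size=1
write(65): buf=[65 _ 7], head=2, tail=1, size=2
write(57): buf=[65 57 7], head=2, tail=2, size=3
read(): buf=[65 57 _], head=0, tail=2, size=2

Answer: 65 57 _
0
2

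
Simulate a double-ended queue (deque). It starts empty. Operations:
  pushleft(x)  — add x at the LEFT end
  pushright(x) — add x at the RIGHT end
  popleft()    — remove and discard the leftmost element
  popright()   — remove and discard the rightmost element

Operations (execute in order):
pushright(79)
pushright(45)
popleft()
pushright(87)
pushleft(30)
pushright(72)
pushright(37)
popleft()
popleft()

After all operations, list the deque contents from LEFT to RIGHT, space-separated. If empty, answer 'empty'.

pushright(79): [79]
pushright(45): [79, 45]
popleft(): [45]
pushright(87): [45, 87]
pushleft(30): [30, 45, 87]
pushright(72): [30, 45, 87, 72]
pushright(37): [30, 45, 87, 72, 37]
popleft(): [45, 87, 72, 37]
popleft(): [87, 72, 37]

Answer: 87 72 37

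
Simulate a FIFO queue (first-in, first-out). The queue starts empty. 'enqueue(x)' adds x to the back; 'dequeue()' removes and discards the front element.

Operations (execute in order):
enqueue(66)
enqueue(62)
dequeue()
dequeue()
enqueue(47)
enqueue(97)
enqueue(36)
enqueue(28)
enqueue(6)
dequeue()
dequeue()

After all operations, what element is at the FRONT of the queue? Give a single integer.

Answer: 36

Derivation:
enqueue(66): queue = [66]
enqueue(62): queue = [66, 62]
dequeue(): queue = [62]
dequeue(): queue = []
enqueue(47): queue = [47]
enqueue(97): queue = [47, 97]
enqueue(36): queue = [47, 97, 36]
enqueue(28): queue = [47, 97, 36, 28]
enqueue(6): queue = [47, 97, 36, 28, 6]
dequeue(): queue = [97, 36, 28, 6]
dequeue(): queue = [36, 28, 6]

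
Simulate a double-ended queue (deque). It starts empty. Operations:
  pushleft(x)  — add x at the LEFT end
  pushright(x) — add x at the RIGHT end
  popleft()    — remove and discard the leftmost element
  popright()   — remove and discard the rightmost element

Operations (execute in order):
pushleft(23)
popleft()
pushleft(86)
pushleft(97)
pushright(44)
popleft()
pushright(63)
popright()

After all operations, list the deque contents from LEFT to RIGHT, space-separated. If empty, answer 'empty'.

Answer: 86 44

Derivation:
pushleft(23): [23]
popleft(): []
pushleft(86): [86]
pushleft(97): [97, 86]
pushright(44): [97, 86, 44]
popleft(): [86, 44]
pushright(63): [86, 44, 63]
popright(): [86, 44]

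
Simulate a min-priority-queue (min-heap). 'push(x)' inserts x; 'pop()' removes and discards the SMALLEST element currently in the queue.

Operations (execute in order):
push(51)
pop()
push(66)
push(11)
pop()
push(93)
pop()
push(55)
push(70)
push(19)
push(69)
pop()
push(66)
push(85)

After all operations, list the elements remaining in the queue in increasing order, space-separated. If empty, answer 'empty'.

Answer: 55 66 69 70 85 93

Derivation:
push(51): heap contents = [51]
pop() → 51: heap contents = []
push(66): heap contents = [66]
push(11): heap contents = [11, 66]
pop() → 11: heap contents = [66]
push(93): heap contents = [66, 93]
pop() → 66: heap contents = [93]
push(55): heap contents = [55, 93]
push(70): heap contents = [55, 70, 93]
push(19): heap contents = [19, 55, 70, 93]
push(69): heap contents = [19, 55, 69, 70, 93]
pop() → 19: heap contents = [55, 69, 70, 93]
push(66): heap contents = [55, 66, 69, 70, 93]
push(85): heap contents = [55, 66, 69, 70, 85, 93]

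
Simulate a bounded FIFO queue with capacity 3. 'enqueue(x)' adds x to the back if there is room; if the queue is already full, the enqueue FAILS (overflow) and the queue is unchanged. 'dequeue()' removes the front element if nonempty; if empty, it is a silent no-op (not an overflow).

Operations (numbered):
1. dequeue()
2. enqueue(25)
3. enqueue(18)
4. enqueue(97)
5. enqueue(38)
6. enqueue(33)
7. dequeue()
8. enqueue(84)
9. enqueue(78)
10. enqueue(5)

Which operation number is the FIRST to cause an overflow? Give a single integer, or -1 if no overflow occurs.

Answer: 5

Derivation:
1. dequeue(): empty, no-op, size=0
2. enqueue(25): size=1
3. enqueue(18): size=2
4. enqueue(97): size=3
5. enqueue(38): size=3=cap → OVERFLOW (fail)
6. enqueue(33): size=3=cap → OVERFLOW (fail)
7. dequeue(): size=2
8. enqueue(84): size=3
9. enqueue(78): size=3=cap → OVERFLOW (fail)
10. enqueue(5): size=3=cap → OVERFLOW (fail)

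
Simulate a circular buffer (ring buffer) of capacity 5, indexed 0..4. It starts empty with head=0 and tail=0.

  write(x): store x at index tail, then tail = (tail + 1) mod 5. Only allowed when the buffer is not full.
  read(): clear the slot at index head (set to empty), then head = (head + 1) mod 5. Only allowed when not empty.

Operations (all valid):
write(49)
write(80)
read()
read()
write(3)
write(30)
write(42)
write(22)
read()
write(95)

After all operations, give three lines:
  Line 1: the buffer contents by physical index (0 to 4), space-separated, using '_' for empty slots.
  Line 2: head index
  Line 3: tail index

write(49): buf=[49 _ _ _ _], head=0, tail=1, size=1
write(80): buf=[49 80 _ _ _], head=0, tail=2, size=2
read(): buf=[_ 80 _ _ _], head=1, tail=2, size=1
read(): buf=[_ _ _ _ _], head=2, tail=2, size=0
write(3): buf=[_ _ 3 _ _], head=2, tail=3, size=1
write(30): buf=[_ _ 3 30 _], head=2, tail=4, size=2
write(42): buf=[_ _ 3 30 42], head=2, tail=0, size=3
write(22): buf=[22 _ 3 30 42], head=2, tail=1, size=4
read(): buf=[22 _ _ 30 42], head=3, tail=1, size=3
write(95): buf=[22 95 _ 30 42], head=3, tail=2, size=4

Answer: 22 95 _ 30 42
3
2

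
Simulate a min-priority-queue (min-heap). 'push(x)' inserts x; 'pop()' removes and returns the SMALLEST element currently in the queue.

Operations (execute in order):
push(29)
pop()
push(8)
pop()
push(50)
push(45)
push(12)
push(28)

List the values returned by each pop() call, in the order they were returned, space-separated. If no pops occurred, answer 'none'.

Answer: 29 8

Derivation:
push(29): heap contents = [29]
pop() → 29: heap contents = []
push(8): heap contents = [8]
pop() → 8: heap contents = []
push(50): heap contents = [50]
push(45): heap contents = [45, 50]
push(12): heap contents = [12, 45, 50]
push(28): heap contents = [12, 28, 45, 50]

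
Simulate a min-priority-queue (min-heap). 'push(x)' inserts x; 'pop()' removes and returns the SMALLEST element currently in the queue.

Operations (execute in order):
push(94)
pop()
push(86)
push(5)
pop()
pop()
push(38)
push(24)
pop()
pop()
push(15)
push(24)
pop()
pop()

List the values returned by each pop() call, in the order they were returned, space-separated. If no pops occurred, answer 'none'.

push(94): heap contents = [94]
pop() → 94: heap contents = []
push(86): heap contents = [86]
push(5): heap contents = [5, 86]
pop() → 5: heap contents = [86]
pop() → 86: heap contents = []
push(38): heap contents = [38]
push(24): heap contents = [24, 38]
pop() → 24: heap contents = [38]
pop() → 38: heap contents = []
push(15): heap contents = [15]
push(24): heap contents = [15, 24]
pop() → 15: heap contents = [24]
pop() → 24: heap contents = []

Answer: 94 5 86 24 38 15 24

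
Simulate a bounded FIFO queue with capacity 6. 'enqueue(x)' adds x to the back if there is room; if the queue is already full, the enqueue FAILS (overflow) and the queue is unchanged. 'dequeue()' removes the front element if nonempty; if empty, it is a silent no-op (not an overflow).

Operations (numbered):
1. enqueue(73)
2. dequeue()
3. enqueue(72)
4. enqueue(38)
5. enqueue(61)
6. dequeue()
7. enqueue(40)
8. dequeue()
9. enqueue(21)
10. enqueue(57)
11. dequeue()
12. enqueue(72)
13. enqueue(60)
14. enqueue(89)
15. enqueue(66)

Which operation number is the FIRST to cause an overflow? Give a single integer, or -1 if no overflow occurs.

1. enqueue(73): size=1
2. dequeue(): size=0
3. enqueue(72): size=1
4. enqueue(38): size=2
5. enqueue(61): size=3
6. dequeue(): size=2
7. enqueue(40): size=3
8. dequeue(): size=2
9. enqueue(21): size=3
10. enqueue(57): size=4
11. dequeue(): size=3
12. enqueue(72): size=4
13. enqueue(60): size=5
14. enqueue(89): size=6
15. enqueue(66): size=6=cap → OVERFLOW (fail)

Answer: 15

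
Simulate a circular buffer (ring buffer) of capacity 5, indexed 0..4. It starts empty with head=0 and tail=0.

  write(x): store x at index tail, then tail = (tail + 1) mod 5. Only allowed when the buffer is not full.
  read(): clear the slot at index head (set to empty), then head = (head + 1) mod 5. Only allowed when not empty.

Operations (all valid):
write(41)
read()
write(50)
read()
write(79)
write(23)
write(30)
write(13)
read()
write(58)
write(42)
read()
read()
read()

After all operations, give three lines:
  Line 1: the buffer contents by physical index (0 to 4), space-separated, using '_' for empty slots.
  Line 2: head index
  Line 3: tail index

Answer: _ 58 42 _ _
1
3

Derivation:
write(41): buf=[41 _ _ _ _], head=0, tail=1, size=1
read(): buf=[_ _ _ _ _], head=1, tail=1, size=0
write(50): buf=[_ 50 _ _ _], head=1, tail=2, size=1
read(): buf=[_ _ _ _ _], head=2, tail=2, size=0
write(79): buf=[_ _ 79 _ _], head=2, tail=3, size=1
write(23): buf=[_ _ 79 23 _], head=2, tail=4, size=2
write(30): buf=[_ _ 79 23 30], head=2, tail=0, size=3
write(13): buf=[13 _ 79 23 30], head=2, tail=1, size=4
read(): buf=[13 _ _ 23 30], head=3, tail=1, size=3
write(58): buf=[13 58 _ 23 30], head=3, tail=2, size=4
write(42): buf=[13 58 42 23 30], head=3, tail=3, size=5
read(): buf=[13 58 42 _ 30], head=4, tail=3, size=4
read(): buf=[13 58 42 _ _], head=0, tail=3, size=3
read(): buf=[_ 58 42 _ _], head=1, tail=3, size=2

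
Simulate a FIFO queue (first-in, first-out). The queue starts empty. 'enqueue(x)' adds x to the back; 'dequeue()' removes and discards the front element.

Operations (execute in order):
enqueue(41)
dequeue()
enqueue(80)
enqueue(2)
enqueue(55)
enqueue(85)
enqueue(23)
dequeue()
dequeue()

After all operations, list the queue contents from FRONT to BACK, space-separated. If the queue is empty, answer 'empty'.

Answer: 55 85 23

Derivation:
enqueue(41): [41]
dequeue(): []
enqueue(80): [80]
enqueue(2): [80, 2]
enqueue(55): [80, 2, 55]
enqueue(85): [80, 2, 55, 85]
enqueue(23): [80, 2, 55, 85, 23]
dequeue(): [2, 55, 85, 23]
dequeue(): [55, 85, 23]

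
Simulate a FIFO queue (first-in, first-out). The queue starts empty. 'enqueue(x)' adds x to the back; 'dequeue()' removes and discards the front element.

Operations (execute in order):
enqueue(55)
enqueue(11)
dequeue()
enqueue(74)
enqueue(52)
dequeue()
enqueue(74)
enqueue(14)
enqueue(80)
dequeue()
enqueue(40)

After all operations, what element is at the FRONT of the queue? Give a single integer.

enqueue(55): queue = [55]
enqueue(11): queue = [55, 11]
dequeue(): queue = [11]
enqueue(74): queue = [11, 74]
enqueue(52): queue = [11, 74, 52]
dequeue(): queue = [74, 52]
enqueue(74): queue = [74, 52, 74]
enqueue(14): queue = [74, 52, 74, 14]
enqueue(80): queue = [74, 52, 74, 14, 80]
dequeue(): queue = [52, 74, 14, 80]
enqueue(40): queue = [52, 74, 14, 80, 40]

Answer: 52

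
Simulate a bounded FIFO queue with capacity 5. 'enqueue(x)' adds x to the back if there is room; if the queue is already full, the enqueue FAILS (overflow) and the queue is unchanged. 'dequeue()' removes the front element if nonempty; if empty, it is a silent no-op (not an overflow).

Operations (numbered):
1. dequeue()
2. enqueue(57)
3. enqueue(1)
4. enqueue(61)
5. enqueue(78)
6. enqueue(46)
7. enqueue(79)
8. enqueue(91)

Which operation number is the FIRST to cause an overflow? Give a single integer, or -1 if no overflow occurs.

1. dequeue(): empty, no-op, size=0
2. enqueue(57): size=1
3. enqueue(1): size=2
4. enqueue(61): size=3
5. enqueue(78): size=4
6. enqueue(46): size=5
7. enqueue(79): size=5=cap → OVERFLOW (fail)
8. enqueue(91): size=5=cap → OVERFLOW (fail)

Answer: 7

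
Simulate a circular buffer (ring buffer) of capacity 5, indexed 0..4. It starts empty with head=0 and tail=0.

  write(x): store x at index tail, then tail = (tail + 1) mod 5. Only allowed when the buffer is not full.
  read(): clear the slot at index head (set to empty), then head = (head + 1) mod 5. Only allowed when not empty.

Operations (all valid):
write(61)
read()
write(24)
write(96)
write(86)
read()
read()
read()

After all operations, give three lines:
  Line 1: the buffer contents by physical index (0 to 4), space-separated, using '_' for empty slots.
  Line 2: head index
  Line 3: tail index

Answer: _ _ _ _ _
4
4

Derivation:
write(61): buf=[61 _ _ _ _], head=0, tail=1, size=1
read(): buf=[_ _ _ _ _], head=1, tail=1, size=0
write(24): buf=[_ 24 _ _ _], head=1, tail=2, size=1
write(96): buf=[_ 24 96 _ _], head=1, tail=3, size=2
write(86): buf=[_ 24 96 86 _], head=1, tail=4, size=3
read(): buf=[_ _ 96 86 _], head=2, tail=4, size=2
read(): buf=[_ _ _ 86 _], head=3, tail=4, size=1
read(): buf=[_ _ _ _ _], head=4, tail=4, size=0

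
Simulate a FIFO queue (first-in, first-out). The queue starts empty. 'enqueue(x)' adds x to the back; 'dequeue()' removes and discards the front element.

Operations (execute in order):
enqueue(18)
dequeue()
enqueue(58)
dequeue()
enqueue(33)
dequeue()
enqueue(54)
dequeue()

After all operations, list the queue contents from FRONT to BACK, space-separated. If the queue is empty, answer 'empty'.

Answer: empty

Derivation:
enqueue(18): [18]
dequeue(): []
enqueue(58): [58]
dequeue(): []
enqueue(33): [33]
dequeue(): []
enqueue(54): [54]
dequeue(): []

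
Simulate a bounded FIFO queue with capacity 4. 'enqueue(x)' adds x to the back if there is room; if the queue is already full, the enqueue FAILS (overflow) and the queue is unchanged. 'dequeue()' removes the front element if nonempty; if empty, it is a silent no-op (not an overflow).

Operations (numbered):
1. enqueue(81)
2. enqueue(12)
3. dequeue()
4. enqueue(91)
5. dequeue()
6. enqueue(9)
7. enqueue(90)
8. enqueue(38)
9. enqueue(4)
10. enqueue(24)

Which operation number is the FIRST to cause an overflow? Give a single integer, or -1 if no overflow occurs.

1. enqueue(81): size=1
2. enqueue(12): size=2
3. dequeue(): size=1
4. enqueue(91): size=2
5. dequeue(): size=1
6. enqueue(9): size=2
7. enqueue(90): size=3
8. enqueue(38): size=4
9. enqueue(4): size=4=cap → OVERFLOW (fail)
10. enqueue(24): size=4=cap → OVERFLOW (fail)

Answer: 9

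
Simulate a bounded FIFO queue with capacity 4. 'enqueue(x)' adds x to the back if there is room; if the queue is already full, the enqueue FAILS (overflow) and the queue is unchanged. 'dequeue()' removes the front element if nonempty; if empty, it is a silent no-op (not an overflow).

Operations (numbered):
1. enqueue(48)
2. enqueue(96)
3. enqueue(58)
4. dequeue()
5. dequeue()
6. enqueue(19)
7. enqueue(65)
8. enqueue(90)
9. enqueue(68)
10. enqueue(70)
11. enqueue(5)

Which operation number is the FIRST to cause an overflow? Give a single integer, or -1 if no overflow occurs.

Answer: 9

Derivation:
1. enqueue(48): size=1
2. enqueue(96): size=2
3. enqueue(58): size=3
4. dequeue(): size=2
5. dequeue(): size=1
6. enqueue(19): size=2
7. enqueue(65): size=3
8. enqueue(90): size=4
9. enqueue(68): size=4=cap → OVERFLOW (fail)
10. enqueue(70): size=4=cap → OVERFLOW (fail)
11. enqueue(5): size=4=cap → OVERFLOW (fail)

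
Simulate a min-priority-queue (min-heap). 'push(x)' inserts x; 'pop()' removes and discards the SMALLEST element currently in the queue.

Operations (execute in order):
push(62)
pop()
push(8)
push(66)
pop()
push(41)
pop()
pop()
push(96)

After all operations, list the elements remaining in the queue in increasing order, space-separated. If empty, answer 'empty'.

Answer: 96

Derivation:
push(62): heap contents = [62]
pop() → 62: heap contents = []
push(8): heap contents = [8]
push(66): heap contents = [8, 66]
pop() → 8: heap contents = [66]
push(41): heap contents = [41, 66]
pop() → 41: heap contents = [66]
pop() → 66: heap contents = []
push(96): heap contents = [96]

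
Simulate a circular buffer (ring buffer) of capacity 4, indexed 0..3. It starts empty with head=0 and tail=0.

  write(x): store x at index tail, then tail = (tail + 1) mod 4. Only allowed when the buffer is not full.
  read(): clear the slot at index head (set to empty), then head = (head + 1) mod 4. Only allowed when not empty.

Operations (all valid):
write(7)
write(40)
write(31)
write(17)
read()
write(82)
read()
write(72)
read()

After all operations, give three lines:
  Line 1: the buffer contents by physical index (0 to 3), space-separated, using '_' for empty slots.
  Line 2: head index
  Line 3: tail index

write(7): buf=[7 _ _ _], head=0, tail=1, size=1
write(40): buf=[7 40 _ _], head=0, tail=2, size=2
write(31): buf=[7 40 31 _], head=0, tail=3, size=3
write(17): buf=[7 40 31 17], head=0, tail=0, size=4
read(): buf=[_ 40 31 17], head=1, tail=0, size=3
write(82): buf=[82 40 31 17], head=1, tail=1, size=4
read(): buf=[82 _ 31 17], head=2, tail=1, size=3
write(72): buf=[82 72 31 17], head=2, tail=2, size=4
read(): buf=[82 72 _ 17], head=3, tail=2, size=3

Answer: 82 72 _ 17
3
2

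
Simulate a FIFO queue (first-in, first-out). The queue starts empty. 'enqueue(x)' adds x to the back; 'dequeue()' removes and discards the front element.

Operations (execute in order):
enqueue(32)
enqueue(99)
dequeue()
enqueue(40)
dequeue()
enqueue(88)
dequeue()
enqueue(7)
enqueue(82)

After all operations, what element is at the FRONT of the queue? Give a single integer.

enqueue(32): queue = [32]
enqueue(99): queue = [32, 99]
dequeue(): queue = [99]
enqueue(40): queue = [99, 40]
dequeue(): queue = [40]
enqueue(88): queue = [40, 88]
dequeue(): queue = [88]
enqueue(7): queue = [88, 7]
enqueue(82): queue = [88, 7, 82]

Answer: 88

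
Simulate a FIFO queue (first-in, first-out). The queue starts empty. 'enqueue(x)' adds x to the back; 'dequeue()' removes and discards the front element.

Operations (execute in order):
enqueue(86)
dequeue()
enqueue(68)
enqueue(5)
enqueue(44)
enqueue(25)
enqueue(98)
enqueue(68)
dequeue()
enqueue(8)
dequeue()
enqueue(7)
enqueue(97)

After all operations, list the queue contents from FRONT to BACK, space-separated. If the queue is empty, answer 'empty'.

enqueue(86): [86]
dequeue(): []
enqueue(68): [68]
enqueue(5): [68, 5]
enqueue(44): [68, 5, 44]
enqueue(25): [68, 5, 44, 25]
enqueue(98): [68, 5, 44, 25, 98]
enqueue(68): [68, 5, 44, 25, 98, 68]
dequeue(): [5, 44, 25, 98, 68]
enqueue(8): [5, 44, 25, 98, 68, 8]
dequeue(): [44, 25, 98, 68, 8]
enqueue(7): [44, 25, 98, 68, 8, 7]
enqueue(97): [44, 25, 98, 68, 8, 7, 97]

Answer: 44 25 98 68 8 7 97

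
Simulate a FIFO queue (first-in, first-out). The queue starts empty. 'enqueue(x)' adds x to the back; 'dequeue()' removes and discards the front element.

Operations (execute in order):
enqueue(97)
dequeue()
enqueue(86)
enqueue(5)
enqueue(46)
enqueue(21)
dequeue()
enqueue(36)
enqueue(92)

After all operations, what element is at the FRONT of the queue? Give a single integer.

Answer: 5

Derivation:
enqueue(97): queue = [97]
dequeue(): queue = []
enqueue(86): queue = [86]
enqueue(5): queue = [86, 5]
enqueue(46): queue = [86, 5, 46]
enqueue(21): queue = [86, 5, 46, 21]
dequeue(): queue = [5, 46, 21]
enqueue(36): queue = [5, 46, 21, 36]
enqueue(92): queue = [5, 46, 21, 36, 92]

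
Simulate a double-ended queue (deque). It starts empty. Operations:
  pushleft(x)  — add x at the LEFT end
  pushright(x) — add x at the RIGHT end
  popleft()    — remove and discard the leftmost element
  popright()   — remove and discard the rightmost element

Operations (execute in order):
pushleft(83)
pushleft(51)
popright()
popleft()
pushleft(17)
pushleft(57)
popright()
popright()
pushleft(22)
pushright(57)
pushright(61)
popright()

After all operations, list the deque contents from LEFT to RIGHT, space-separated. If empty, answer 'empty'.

pushleft(83): [83]
pushleft(51): [51, 83]
popright(): [51]
popleft(): []
pushleft(17): [17]
pushleft(57): [57, 17]
popright(): [57]
popright(): []
pushleft(22): [22]
pushright(57): [22, 57]
pushright(61): [22, 57, 61]
popright(): [22, 57]

Answer: 22 57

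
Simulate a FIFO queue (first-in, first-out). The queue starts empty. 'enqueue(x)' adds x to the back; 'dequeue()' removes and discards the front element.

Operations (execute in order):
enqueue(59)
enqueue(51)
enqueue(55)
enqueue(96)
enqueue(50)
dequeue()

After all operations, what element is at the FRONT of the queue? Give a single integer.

enqueue(59): queue = [59]
enqueue(51): queue = [59, 51]
enqueue(55): queue = [59, 51, 55]
enqueue(96): queue = [59, 51, 55, 96]
enqueue(50): queue = [59, 51, 55, 96, 50]
dequeue(): queue = [51, 55, 96, 50]

Answer: 51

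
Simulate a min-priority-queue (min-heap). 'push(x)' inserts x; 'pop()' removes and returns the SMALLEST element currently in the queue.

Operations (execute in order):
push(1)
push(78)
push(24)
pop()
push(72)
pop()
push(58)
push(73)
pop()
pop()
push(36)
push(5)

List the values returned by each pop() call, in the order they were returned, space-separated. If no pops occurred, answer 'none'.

Answer: 1 24 58 72

Derivation:
push(1): heap contents = [1]
push(78): heap contents = [1, 78]
push(24): heap contents = [1, 24, 78]
pop() → 1: heap contents = [24, 78]
push(72): heap contents = [24, 72, 78]
pop() → 24: heap contents = [72, 78]
push(58): heap contents = [58, 72, 78]
push(73): heap contents = [58, 72, 73, 78]
pop() → 58: heap contents = [72, 73, 78]
pop() → 72: heap contents = [73, 78]
push(36): heap contents = [36, 73, 78]
push(5): heap contents = [5, 36, 73, 78]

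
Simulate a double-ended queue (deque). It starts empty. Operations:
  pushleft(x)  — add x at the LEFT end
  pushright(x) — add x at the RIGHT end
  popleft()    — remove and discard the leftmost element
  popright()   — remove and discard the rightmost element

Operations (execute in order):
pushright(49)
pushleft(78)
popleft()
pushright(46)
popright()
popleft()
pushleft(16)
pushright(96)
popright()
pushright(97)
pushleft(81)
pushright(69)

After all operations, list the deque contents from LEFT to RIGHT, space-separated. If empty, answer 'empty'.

Answer: 81 16 97 69

Derivation:
pushright(49): [49]
pushleft(78): [78, 49]
popleft(): [49]
pushright(46): [49, 46]
popright(): [49]
popleft(): []
pushleft(16): [16]
pushright(96): [16, 96]
popright(): [16]
pushright(97): [16, 97]
pushleft(81): [81, 16, 97]
pushright(69): [81, 16, 97, 69]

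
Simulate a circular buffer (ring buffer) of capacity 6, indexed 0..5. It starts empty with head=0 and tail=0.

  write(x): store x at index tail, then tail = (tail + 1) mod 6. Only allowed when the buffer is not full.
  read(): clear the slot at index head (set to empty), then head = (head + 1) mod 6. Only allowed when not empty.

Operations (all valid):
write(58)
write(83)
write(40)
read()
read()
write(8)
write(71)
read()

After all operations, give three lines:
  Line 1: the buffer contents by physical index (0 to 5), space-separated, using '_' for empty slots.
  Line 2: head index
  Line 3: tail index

write(58): buf=[58 _ _ _ _ _], head=0, tail=1, size=1
write(83): buf=[58 83 _ _ _ _], head=0, tail=2, size=2
write(40): buf=[58 83 40 _ _ _], head=0, tail=3, size=3
read(): buf=[_ 83 40 _ _ _], head=1, tail=3, size=2
read(): buf=[_ _ 40 _ _ _], head=2, tail=3, size=1
write(8): buf=[_ _ 40 8 _ _], head=2, tail=4, size=2
write(71): buf=[_ _ 40 8 71 _], head=2, tail=5, size=3
read(): buf=[_ _ _ 8 71 _], head=3, tail=5, size=2

Answer: _ _ _ 8 71 _
3
5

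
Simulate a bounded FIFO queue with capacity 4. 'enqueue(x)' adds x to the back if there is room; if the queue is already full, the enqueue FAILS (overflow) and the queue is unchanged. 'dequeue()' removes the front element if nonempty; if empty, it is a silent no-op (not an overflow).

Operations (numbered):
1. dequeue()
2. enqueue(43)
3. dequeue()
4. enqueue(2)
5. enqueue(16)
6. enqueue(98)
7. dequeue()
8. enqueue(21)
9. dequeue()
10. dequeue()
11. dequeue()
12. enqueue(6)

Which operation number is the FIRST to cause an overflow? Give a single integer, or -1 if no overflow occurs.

Answer: -1

Derivation:
1. dequeue(): empty, no-op, size=0
2. enqueue(43): size=1
3. dequeue(): size=0
4. enqueue(2): size=1
5. enqueue(16): size=2
6. enqueue(98): size=3
7. dequeue(): size=2
8. enqueue(21): size=3
9. dequeue(): size=2
10. dequeue(): size=1
11. dequeue(): size=0
12. enqueue(6): size=1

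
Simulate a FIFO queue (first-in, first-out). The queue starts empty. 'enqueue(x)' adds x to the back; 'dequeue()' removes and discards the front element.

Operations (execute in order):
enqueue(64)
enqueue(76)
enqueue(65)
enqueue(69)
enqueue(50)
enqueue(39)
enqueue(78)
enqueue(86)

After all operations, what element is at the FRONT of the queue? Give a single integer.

Answer: 64

Derivation:
enqueue(64): queue = [64]
enqueue(76): queue = [64, 76]
enqueue(65): queue = [64, 76, 65]
enqueue(69): queue = [64, 76, 65, 69]
enqueue(50): queue = [64, 76, 65, 69, 50]
enqueue(39): queue = [64, 76, 65, 69, 50, 39]
enqueue(78): queue = [64, 76, 65, 69, 50, 39, 78]
enqueue(86): queue = [64, 76, 65, 69, 50, 39, 78, 86]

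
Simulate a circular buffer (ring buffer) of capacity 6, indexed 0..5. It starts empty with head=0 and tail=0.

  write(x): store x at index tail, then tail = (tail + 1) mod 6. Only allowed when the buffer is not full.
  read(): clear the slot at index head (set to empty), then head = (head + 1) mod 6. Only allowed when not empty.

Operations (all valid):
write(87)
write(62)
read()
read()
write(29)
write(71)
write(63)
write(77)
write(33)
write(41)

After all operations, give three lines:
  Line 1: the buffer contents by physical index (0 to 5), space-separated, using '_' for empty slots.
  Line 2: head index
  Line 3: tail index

write(87): buf=[87 _ _ _ _ _], head=0, tail=1, size=1
write(62): buf=[87 62 _ _ _ _], head=0, tail=2, size=2
read(): buf=[_ 62 _ _ _ _], head=1, tail=2, size=1
read(): buf=[_ _ _ _ _ _], head=2, tail=2, size=0
write(29): buf=[_ _ 29 _ _ _], head=2, tail=3, size=1
write(71): buf=[_ _ 29 71 _ _], head=2, tail=4, size=2
write(63): buf=[_ _ 29 71 63 _], head=2, tail=5, size=3
write(77): buf=[_ _ 29 71 63 77], head=2, tail=0, size=4
write(33): buf=[33 _ 29 71 63 77], head=2, tail=1, size=5
write(41): buf=[33 41 29 71 63 77], head=2, tail=2, size=6

Answer: 33 41 29 71 63 77
2
2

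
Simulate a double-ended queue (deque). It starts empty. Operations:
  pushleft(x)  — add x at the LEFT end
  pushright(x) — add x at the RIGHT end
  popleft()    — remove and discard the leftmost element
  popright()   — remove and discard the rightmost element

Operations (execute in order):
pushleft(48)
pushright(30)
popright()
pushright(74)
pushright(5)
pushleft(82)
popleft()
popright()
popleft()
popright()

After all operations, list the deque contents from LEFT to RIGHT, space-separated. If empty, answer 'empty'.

pushleft(48): [48]
pushright(30): [48, 30]
popright(): [48]
pushright(74): [48, 74]
pushright(5): [48, 74, 5]
pushleft(82): [82, 48, 74, 5]
popleft(): [48, 74, 5]
popright(): [48, 74]
popleft(): [74]
popright(): []

Answer: empty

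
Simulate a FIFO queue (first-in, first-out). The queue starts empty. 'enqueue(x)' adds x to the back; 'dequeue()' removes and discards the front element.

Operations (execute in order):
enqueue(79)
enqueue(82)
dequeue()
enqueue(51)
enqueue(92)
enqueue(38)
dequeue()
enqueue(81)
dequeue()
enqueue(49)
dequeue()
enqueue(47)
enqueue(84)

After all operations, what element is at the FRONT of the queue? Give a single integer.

enqueue(79): queue = [79]
enqueue(82): queue = [79, 82]
dequeue(): queue = [82]
enqueue(51): queue = [82, 51]
enqueue(92): queue = [82, 51, 92]
enqueue(38): queue = [82, 51, 92, 38]
dequeue(): queue = [51, 92, 38]
enqueue(81): queue = [51, 92, 38, 81]
dequeue(): queue = [92, 38, 81]
enqueue(49): queue = [92, 38, 81, 49]
dequeue(): queue = [38, 81, 49]
enqueue(47): queue = [38, 81, 49, 47]
enqueue(84): queue = [38, 81, 49, 47, 84]

Answer: 38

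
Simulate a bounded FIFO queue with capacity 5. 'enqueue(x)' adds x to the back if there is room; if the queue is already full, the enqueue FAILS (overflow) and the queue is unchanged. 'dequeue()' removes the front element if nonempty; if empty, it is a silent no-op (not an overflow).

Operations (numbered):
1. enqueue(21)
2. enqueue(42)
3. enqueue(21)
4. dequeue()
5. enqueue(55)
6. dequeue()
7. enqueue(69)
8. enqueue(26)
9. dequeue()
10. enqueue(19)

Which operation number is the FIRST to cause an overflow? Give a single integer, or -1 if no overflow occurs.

1. enqueue(21): size=1
2. enqueue(42): size=2
3. enqueue(21): size=3
4. dequeue(): size=2
5. enqueue(55): size=3
6. dequeue(): size=2
7. enqueue(69): size=3
8. enqueue(26): size=4
9. dequeue(): size=3
10. enqueue(19): size=4

Answer: -1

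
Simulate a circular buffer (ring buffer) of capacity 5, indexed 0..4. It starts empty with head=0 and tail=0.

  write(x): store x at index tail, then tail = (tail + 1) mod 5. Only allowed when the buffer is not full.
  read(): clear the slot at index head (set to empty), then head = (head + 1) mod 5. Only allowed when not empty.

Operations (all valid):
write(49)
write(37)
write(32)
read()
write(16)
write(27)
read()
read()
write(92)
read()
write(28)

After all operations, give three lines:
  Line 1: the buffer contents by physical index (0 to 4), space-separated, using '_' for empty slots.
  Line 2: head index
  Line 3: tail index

write(49): buf=[49 _ _ _ _], head=0, tail=1, size=1
write(37): buf=[49 37 _ _ _], head=0, tail=2, size=2
write(32): buf=[49 37 32 _ _], head=0, tail=3, size=3
read(): buf=[_ 37 32 _ _], head=1, tail=3, size=2
write(16): buf=[_ 37 32 16 _], head=1, tail=4, size=3
write(27): buf=[_ 37 32 16 27], head=1, tail=0, size=4
read(): buf=[_ _ 32 16 27], head=2, tail=0, size=3
read(): buf=[_ _ _ 16 27], head=3, tail=0, size=2
write(92): buf=[92 _ _ 16 27], head=3, tail=1, size=3
read(): buf=[92 _ _ _ 27], head=4, tail=1, size=2
write(28): buf=[92 28 _ _ 27], head=4, tail=2, size=3

Answer: 92 28 _ _ 27
4
2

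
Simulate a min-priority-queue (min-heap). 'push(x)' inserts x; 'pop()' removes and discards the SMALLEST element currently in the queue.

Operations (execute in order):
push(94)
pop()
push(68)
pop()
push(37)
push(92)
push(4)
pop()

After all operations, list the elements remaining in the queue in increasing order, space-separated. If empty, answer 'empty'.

push(94): heap contents = [94]
pop() → 94: heap contents = []
push(68): heap contents = [68]
pop() → 68: heap contents = []
push(37): heap contents = [37]
push(92): heap contents = [37, 92]
push(4): heap contents = [4, 37, 92]
pop() → 4: heap contents = [37, 92]

Answer: 37 92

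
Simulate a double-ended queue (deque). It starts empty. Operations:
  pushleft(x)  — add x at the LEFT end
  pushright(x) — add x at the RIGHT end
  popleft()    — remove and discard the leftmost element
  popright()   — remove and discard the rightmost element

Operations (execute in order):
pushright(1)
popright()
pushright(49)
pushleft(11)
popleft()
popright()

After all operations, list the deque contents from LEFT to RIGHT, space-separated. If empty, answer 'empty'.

pushright(1): [1]
popright(): []
pushright(49): [49]
pushleft(11): [11, 49]
popleft(): [49]
popright(): []

Answer: empty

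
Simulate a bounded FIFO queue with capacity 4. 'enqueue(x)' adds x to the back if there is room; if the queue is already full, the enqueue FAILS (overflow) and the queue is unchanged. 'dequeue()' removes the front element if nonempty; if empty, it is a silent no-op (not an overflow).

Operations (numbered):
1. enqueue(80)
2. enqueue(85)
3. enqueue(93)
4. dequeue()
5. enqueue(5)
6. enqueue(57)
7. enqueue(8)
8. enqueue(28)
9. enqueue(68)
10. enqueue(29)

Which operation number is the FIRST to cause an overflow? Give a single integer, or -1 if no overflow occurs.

Answer: 7

Derivation:
1. enqueue(80): size=1
2. enqueue(85): size=2
3. enqueue(93): size=3
4. dequeue(): size=2
5. enqueue(5): size=3
6. enqueue(57): size=4
7. enqueue(8): size=4=cap → OVERFLOW (fail)
8. enqueue(28): size=4=cap → OVERFLOW (fail)
9. enqueue(68): size=4=cap → OVERFLOW (fail)
10. enqueue(29): size=4=cap → OVERFLOW (fail)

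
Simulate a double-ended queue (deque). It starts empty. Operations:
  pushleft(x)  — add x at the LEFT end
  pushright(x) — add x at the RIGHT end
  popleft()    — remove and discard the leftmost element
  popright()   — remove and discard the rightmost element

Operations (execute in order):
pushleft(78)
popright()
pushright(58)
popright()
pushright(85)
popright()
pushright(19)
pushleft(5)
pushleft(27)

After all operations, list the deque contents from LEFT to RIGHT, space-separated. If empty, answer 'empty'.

Answer: 27 5 19

Derivation:
pushleft(78): [78]
popright(): []
pushright(58): [58]
popright(): []
pushright(85): [85]
popright(): []
pushright(19): [19]
pushleft(5): [5, 19]
pushleft(27): [27, 5, 19]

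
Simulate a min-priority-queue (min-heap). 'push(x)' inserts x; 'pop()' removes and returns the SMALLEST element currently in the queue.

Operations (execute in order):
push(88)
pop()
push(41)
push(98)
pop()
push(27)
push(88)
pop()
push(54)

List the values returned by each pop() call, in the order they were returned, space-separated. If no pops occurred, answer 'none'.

Answer: 88 41 27

Derivation:
push(88): heap contents = [88]
pop() → 88: heap contents = []
push(41): heap contents = [41]
push(98): heap contents = [41, 98]
pop() → 41: heap contents = [98]
push(27): heap contents = [27, 98]
push(88): heap contents = [27, 88, 98]
pop() → 27: heap contents = [88, 98]
push(54): heap contents = [54, 88, 98]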